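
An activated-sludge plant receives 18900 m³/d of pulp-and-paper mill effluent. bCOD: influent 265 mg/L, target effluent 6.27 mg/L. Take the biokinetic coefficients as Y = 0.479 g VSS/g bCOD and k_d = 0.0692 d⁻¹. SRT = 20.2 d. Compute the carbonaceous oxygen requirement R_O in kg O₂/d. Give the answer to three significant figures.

Correct the yield for decay: Y_obs = Y/(1 + k_d θ_c) = 0.479 / (1 + 0.0692 × 20.2) = 0.479 / 2.398 = 0.1998.
Mass of bCOD removed per day: Q(S₀ − S) = 18900 × 258.7 g/m³ = 4890 kg/d.
Biomass synthesised: P_X = Y_obs × 4890 = 976.8 kg VSS/d.
Carbonaceous O₂ demand = substrate oxidised − cell-mass equivalent = 4890 − 1.42 × 976.8 = 3503 kg O₂/d.

R_O ≈ 3500 kg O₂/d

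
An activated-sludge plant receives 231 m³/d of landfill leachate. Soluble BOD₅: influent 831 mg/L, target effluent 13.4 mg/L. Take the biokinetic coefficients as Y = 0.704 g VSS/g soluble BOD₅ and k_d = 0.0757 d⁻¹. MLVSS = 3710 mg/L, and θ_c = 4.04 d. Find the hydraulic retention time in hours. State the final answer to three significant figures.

Rearranging the biomass balance for a CMAS with decay, V = Y·Q·ΔS·θ_c / [X·(1+k_d θ_c)] = 0.704 × 231 × (831 − 13.4) × 4.04 / [3710 × (1 + 0.0757 × 4.04)] = 5.37×10^5 / 4845 = 110.9 m³.
HRT = V/Q = 110.9 m³ / 231 m³·d⁻¹ = 0.4800 d × 24 = 11.52 h.

τ ≈ 11.5 h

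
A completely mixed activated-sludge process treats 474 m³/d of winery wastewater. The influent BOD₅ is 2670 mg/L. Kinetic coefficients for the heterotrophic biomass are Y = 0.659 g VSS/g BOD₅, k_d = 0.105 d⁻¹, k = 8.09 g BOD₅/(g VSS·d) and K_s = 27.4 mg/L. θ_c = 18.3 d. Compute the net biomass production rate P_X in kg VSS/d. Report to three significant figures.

From the Monod/SRT balance for a CMAS, S = K_s·(1+k_d θ_c)/[θ_c·(Y k − k_d) − 1] = 27.4 × (1 + 0.105 × 18.3) / [18.3 × (0.659 × 8.09 − 0.105) − 1] = 80.05 / 94.64 = 0.8458 mg/L.
Correct the yield for decay: Y_obs = Y/(1 + k_d θ_c) = 0.659 / (1 + 0.105 × 18.3) = 0.659 / 2.921 = 0.2256.
Mass of BOD₅ removed per day: Q(S₀ − S) = 474 × 2669 g/m³ = 1265 kg/d.
So the net sludge growth is P_X = 0.2256 × 1265 = 285.4 kg VSS/d.

P_X ≈ 285 kg VSS/d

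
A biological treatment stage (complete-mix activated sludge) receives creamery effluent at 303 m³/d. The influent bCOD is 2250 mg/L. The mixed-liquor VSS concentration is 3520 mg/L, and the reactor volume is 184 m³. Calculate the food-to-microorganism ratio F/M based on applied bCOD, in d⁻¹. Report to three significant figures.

F/M ≈ 1.05 d⁻¹

F/M = applied load / biomass = Q·S₀/(V·X) = 303 × 2250 / (184.0 × 3520) = 1.053 d⁻¹.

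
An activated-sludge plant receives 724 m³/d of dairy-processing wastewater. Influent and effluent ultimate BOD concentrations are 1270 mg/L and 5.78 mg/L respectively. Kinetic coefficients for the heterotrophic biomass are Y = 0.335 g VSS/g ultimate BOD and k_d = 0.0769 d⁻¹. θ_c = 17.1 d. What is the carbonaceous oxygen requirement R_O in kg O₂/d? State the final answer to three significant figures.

R_O ≈ 727 kg O₂/d

The observed yield is Y_obs = Y/(1 + k_d·θ_c) = 0.335 / (1 + 0.0769 × 17.1) = 0.335 / 2.315 = 0.1447 g VSS per g ultimate BOD removed.
Mass of ultimate BOD removed per day: Q(S₀ − S) = 724 × 1264 g/m³ = 915.3 kg/d.
P_X = Y_obs·Q·(S₀ − S) = 0.1447 × 915.3 = 132.5 kg VSS/d.
R_O = Q·ΔS − 1.42 P_X = 915.3 − 188.1 = 727.2 kg O₂/d.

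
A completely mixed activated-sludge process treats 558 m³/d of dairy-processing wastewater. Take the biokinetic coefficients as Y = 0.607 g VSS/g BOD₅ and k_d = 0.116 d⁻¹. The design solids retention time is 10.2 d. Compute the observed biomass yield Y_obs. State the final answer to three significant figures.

Y_obs ≈ 0.278 g VSS/g BOD₅

Observed yield with endogenous decay: Y_obs = Y / (1 + k_d·θ_c) = 0.607 / (1 + 0.116 × 10.2) = 0.607 / 2.183 = 0.2780 g VSS/g BOD₅.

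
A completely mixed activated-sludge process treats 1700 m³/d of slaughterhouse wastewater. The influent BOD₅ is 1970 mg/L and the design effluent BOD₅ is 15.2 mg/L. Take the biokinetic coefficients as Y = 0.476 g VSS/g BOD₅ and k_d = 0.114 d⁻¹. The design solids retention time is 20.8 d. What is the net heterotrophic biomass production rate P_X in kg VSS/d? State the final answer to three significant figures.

P_X ≈ 469 kg VSS/d

Y_obs = Y / (1 + k_d θ_c) = 0.476 / (1 + 0.114 × 20.8) = 0.476 / 3.371 = 0.1412.
ΔS = 1970 − 15.2 = 1955 mg/L, so the substrate removal rate is 1700 × 1955/1000 = 3323 kg BOD₅/d.
So the net sludge growth is P_X = 0.1412 × 3323 = 469.2 kg VSS/d.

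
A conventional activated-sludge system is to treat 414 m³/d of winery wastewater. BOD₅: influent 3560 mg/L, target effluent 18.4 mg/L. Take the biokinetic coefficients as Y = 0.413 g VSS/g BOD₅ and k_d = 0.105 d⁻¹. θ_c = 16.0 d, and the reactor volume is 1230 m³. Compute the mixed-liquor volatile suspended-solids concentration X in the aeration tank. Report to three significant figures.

X ≈ 2940 mg/L

From V·X·(1 + k_d·θ_c) = Y·Q·(S₀ − S)·θ_c: X = 0.413 × 414 × (3560 − 18.4) × 16.0 / [1230 × (1 + 0.105 × 16.0)] = 2939 mg/L.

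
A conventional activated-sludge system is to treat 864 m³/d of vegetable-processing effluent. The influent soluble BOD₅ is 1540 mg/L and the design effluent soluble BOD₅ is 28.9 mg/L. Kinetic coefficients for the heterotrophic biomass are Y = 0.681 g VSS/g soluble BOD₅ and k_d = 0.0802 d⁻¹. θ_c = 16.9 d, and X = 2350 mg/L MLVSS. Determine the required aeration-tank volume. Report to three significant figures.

From the SRT design equation V = Y Q (S₀−S) θ_c / [X (1 + k_d θ_c)] = 0.681 × 864 × (1540 − 28.9) × 16.9 / [2350 × (1 + 0.0802 × 16.9)] = 1.5×10^7 / 5535 = 2715 m³.

V ≈ 2710 m³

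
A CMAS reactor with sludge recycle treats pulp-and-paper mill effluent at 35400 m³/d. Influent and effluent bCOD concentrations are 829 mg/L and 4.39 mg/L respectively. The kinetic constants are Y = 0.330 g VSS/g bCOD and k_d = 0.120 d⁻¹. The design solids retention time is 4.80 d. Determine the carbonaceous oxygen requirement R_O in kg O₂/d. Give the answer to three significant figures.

R_O ≈ 20500 kg O₂/d

The observed yield is Y_obs = Y/(1 + k_d·θ_c) = 0.330 / (1 + 0.120 × 4.80) = 0.330 / 1.576 = 0.2094 g VSS per g bCOD removed.
Substrate removed = Q·(S₀ − S) = 35400 m³/d × (829 − 4.39) g/m³ = 2.92×10^7 g/d = 29191 kg/d.
P_X = Y_obs·Q·(S₀ − S) = 0.2094 × 29191 = 6112 kg VSS/d.
R_O = Q·(S₀ − S) − 1.42·P_X = 29191 − 1.42 × 6112 = 20512 kg O₂/d.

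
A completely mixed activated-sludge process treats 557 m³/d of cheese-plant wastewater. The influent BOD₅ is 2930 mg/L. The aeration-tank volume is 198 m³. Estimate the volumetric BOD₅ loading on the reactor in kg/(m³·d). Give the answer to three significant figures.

L_v ≈ 8.24 kg BOD₅/(m³·d)

Applied BOD₅ load per unit volume = Q·S₀/V = (557 × 2930/1000)/198.0 = 8.242 kg BOD₅·m⁻³·d⁻¹.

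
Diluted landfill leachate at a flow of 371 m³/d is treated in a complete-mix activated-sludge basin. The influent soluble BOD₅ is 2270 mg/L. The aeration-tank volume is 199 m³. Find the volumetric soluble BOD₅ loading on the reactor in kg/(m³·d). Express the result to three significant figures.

Volumetric loading L_v = Q·S₀ / V = 371 × 2270 g/m³ / 199.0 m³ = 4232 g/(m³·d) = 4.232 kg soluble BOD₅/(m³·d).

L_v ≈ 4.23 kg soluble BOD₅/(m³·d)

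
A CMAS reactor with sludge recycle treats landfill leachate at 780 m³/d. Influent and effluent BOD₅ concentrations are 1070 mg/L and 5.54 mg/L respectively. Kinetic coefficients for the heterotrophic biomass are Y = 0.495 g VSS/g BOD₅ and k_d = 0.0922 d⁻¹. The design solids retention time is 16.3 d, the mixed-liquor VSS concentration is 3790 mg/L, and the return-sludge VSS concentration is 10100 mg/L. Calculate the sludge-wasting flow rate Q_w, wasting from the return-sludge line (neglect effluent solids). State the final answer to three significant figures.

Q_w ≈ 16.3 m³/d

Rearranging the biomass balance for a CMAS with decay, V = Y·Q·ΔS·θ_c / [X·(1+k_d θ_c)] = 0.495 × 780 × (1070 − 5.54) × 16.3 / [3790 × (1 + 0.0922 × 16.3)] = 6.7×10^6 / 9486 = 706.2 m³.
Q_w = (V·X)/(θ_c X_r) = 706.2 × 3790 / (16.3 × 10100) = 16.26 m³/d.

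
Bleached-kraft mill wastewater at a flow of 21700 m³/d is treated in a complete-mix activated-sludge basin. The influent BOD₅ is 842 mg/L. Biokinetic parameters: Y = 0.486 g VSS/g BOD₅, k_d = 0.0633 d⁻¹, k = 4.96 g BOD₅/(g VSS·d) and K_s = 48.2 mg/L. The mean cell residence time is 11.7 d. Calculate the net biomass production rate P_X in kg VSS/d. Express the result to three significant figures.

P_X ≈ 5080 kg VSS/d

From the Monod/SRT balance for a CMAS, S = K_s·(1+k_d θ_c)/[θ_c·(Y k − k_d) − 1] = 48.2 × (1 + 0.0633 × 11.7) / [11.7 × (0.486 × 4.96 − 0.0633) − 1] = 83.90 / 26.46 = 3.170 mg/L.
Observed yield with endogenous decay: Y_obs = Y / (1 + k_d·θ_c) = 0.486 / (1 + 0.0633 × 11.7) = 0.486 / 1.741 = 0.2792 g VSS/g BOD₅.
Q·(S₀ − S) = 21700 × (842 − 3.17) × 10⁻³ = 18203 kg/d removed.
Biomass produced: P_X = Y_obs·Q·ΔS = 0.2792 × 18203 ≈ 5082 kg VSS/d.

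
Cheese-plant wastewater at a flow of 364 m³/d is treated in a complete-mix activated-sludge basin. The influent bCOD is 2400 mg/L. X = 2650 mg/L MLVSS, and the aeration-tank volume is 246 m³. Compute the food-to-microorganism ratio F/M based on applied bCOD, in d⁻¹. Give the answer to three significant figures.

F/M = applied load / biomass = Q·S₀/(V·X) = 364 × 2400 / (246.0 × 2650) = 1.340 d⁻¹.

F/M ≈ 1.34 d⁻¹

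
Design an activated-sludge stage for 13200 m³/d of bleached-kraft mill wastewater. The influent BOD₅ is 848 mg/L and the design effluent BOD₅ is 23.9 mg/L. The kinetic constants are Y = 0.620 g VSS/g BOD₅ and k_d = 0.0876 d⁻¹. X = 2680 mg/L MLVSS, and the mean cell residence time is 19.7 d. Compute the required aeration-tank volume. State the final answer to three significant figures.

Rearranging the biomass balance for a CMAS with decay, V = Y·Q·ΔS·θ_c / [X·(1+k_d θ_c)] = 0.620 × 13200 × (848 − 23.9) × 19.7 / [2680 × (1 + 0.0876 × 19.7)] = 1.33×10^8 / 7305 = 18188 m³.

V ≈ 18200 m³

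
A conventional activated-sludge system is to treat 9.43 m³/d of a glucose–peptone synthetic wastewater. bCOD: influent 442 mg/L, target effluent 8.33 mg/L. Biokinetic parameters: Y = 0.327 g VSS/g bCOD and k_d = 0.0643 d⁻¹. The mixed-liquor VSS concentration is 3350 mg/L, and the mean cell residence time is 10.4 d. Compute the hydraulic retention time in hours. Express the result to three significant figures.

τ ≈ 6.33 h

From the SRT design equation V = Y Q (S₀−S) θ_c / [X (1 + k_d θ_c)] = 0.327 × 9.43 × (442 − 8.33) × 10.4 / [3350 × (1 + 0.0643 × 10.4)] = 1.39×10^4 / 5590 = 2.488 m³.
Hydraulic retention time τ = V/Q = 2.488 / 9.43 = 0.2638 d = 6.332 h.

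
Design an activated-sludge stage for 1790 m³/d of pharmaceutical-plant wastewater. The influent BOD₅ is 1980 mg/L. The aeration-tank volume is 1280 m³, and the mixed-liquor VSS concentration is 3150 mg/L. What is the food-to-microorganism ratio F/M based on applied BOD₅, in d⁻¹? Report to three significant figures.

Food-to-microorganism ratio F/M = Q S₀ / (V X) = 1790 × 1980 / (1280 × 3150) = 0.8790 d⁻¹.

F/M ≈ 0.879 d⁻¹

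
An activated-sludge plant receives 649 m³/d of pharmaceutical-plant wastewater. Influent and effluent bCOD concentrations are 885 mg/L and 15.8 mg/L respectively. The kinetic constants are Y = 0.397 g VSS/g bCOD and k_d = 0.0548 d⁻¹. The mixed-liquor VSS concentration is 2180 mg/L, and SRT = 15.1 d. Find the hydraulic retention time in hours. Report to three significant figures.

Rearranging the biomass balance for a CMAS with decay, V = Y·Q·ΔS·θ_c / [X·(1+k_d θ_c)] = 0.397 × 649 × (885 − 15.8) × 15.1 / [2180 × (1 + 0.0548 × 15.1)] = 3.38×10^6 / 3984 = 848.8 m³.
HRT = V/Q = 848.8 m³ / 649 m³·d⁻¹ = 1.308 d × 24 = 31.39 h.

τ ≈ 31.4 h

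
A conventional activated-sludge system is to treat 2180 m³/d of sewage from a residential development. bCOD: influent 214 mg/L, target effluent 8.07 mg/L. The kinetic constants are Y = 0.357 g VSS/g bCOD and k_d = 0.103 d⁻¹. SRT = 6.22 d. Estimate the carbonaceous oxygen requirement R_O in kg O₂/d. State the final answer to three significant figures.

R_O ≈ 310 kg O₂/d

The observed yield is Y_obs = Y/(1 + k_d·θ_c) = 0.357 / (1 + 0.103 × 6.22) = 0.357 / 1.641 = 0.2176 g VSS per g bCOD removed.
Q·(S₀ − S) = 2180 × (214 − 8.07) × 10⁻³ = 448.9 kg/d removed.
Biomass synthesised: P_X = Y_obs × 448.9 = 97.68 kg VSS/d.
Carbonaceous O₂ demand = substrate oxidised − cell-mass equivalent = 448.9 − 1.42 × 97.68 = 310.2 kg O₂/d.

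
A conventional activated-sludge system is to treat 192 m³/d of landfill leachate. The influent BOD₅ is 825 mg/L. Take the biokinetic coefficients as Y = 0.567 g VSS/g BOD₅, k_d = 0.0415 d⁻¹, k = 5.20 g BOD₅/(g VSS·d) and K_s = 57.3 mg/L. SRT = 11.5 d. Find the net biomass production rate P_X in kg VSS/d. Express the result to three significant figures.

P_X ≈ 60.6 kg VSS/d

Effluent substrate depends only on kinetics and SRT: S = K_s(1 + k_d θ_c) / [θ_c(Yk − k_d) − 1] = 57.3 × (1 + 0.0415 × 11.5) / [11.5 × (0.567 × 5.20 − 0.0415) − 1] = 84.65 / 32.43 = 2.610 mg/L.
Correct the yield for decay: Y_obs = Y/(1 + k_d θ_c) = 0.567 / (1 + 0.0415 × 11.5) = 0.567 / 1.477 = 0.3838.
Q·(S₀ − S) = 192 × (825 − 2.61) × 10⁻³ = 157.9 kg/d removed.
Biomass produced: P_X = Y_obs·Q·ΔS = 0.3838 × 157.9 ≈ 60.60 kg VSS/d.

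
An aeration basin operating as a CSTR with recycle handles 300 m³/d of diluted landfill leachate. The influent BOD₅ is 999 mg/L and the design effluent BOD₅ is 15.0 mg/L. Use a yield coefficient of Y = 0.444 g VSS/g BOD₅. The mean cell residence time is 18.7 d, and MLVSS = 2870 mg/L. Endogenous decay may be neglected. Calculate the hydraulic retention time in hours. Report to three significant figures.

V·X = Y·Q·ΔS·θ_c gives V = 0.444 × 300 × (999 − 15.0) × 18.7 / 2870 = 854.0 m³.
τ = V/Q = 854.0/300 = 2.847 d, or 68.32 h.

τ ≈ 68.3 h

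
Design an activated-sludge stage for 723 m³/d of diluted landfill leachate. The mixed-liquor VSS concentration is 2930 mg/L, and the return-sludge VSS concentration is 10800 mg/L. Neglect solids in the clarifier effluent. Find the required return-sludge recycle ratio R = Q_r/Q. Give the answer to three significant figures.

Solids balance on the clarifier gives (1+R)X = R·X_r, so R = X/(X_r − X) = 2930 / (10800 − 2930) = 0.3723.

R ≈ 0.372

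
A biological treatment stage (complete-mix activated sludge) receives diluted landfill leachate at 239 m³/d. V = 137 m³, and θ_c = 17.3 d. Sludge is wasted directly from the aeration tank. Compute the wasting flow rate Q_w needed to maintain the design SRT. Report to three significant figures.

Q_w ≈ 7.92 m³/d

Wasting from the aeration tank: Q_w = V / θ_c = 137.0 / 17.3 = 7.919 m³/d.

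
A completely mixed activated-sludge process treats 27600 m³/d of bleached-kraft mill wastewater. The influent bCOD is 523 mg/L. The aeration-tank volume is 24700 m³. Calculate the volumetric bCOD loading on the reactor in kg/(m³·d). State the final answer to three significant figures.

L_v ≈ 0.584 kg bCOD/(m³·d)

L_v = Q S₀ / V = 27600 × 523 × 10⁻³ / 24700 = 0.5844 kg/(m³·d).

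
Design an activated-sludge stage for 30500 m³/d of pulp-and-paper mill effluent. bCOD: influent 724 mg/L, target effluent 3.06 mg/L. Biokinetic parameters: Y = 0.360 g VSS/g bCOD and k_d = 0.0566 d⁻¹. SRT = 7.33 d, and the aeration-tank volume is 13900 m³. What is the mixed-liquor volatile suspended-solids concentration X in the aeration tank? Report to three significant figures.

X ≈ 2950 mg/L

Solving the biomass balance for X: X = Y Q (S₀−S) θ_c / [V (1+k_d θ_c)] = 0.360 × 30500 × (724 − 3.06) × 7.33 / [13900 × (1 + 0.0566 × 7.33)] = 2950 mg/L.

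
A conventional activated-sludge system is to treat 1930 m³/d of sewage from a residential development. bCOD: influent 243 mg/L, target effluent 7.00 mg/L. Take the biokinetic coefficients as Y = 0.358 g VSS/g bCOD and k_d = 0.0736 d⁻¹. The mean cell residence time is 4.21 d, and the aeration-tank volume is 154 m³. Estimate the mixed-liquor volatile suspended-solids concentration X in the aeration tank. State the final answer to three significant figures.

X ≈ 3400 mg/L

From V·X·(1 + k_d·θ_c) = Y·Q·(S₀ − S)·θ_c: X = 0.358 × 1930 × (243 − 7.00) × 4.21 / [154 × (1 + 0.0736 × 4.21)] = 3403 mg/L.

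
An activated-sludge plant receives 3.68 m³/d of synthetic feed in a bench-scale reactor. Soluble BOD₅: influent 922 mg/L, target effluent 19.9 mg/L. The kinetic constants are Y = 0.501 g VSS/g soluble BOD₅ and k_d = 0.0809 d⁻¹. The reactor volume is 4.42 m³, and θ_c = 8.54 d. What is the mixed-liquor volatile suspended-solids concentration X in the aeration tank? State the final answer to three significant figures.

X = Y·Q·ΔS·θ_c / [V·(1 + k_d θ_c)] = 0.501 × 3.68 × (922 − 19.9) × 8.54 / [4.42 × (1 + 0.0809 × 8.54)] = 1900 mg/L.

X ≈ 1900 mg/L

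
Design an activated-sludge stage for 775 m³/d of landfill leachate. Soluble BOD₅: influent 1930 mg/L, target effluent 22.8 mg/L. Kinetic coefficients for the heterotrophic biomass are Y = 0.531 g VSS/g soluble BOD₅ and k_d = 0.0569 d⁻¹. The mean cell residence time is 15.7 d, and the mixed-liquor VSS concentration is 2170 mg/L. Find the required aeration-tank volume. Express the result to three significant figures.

Rearranging the biomass balance for a CMAS with decay, V = Y·Q·ΔS·θ_c / [X·(1+k_d θ_c)] = 0.531 × 775 × (1930 − 22.8) × 15.7 / [2170 × (1 + 0.0569 × 15.7)] = 1.23×10^7 / 4109 = 2999 m³.

V ≈ 3000 m³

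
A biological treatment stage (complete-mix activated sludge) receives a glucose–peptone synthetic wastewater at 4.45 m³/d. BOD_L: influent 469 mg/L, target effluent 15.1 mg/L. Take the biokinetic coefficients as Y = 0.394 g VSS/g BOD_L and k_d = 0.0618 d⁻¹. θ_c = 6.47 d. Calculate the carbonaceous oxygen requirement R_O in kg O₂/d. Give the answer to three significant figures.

R_O ≈ 1.21 kg O₂/d

The observed yield is Y_obs = Y/(1 + k_d·θ_c) = 0.394 / (1 + 0.0618 × 6.47) = 0.394 / 1.400 = 0.2815 g VSS per g BOD_L removed.
Substrate removed = Q·(S₀ − S) = 4.45 m³/d × (469 − 15.1) g/m³ = 2.02×10^3 g/d = 2.020 kg/d.
Biomass synthesised: P_X = Y_obs × 2.020 = 0.5685 kg VSS/d.
R_O = Q·ΔS − 1.42 P_X = 2.020 − 0.8073 = 1.213 kg O₂/d.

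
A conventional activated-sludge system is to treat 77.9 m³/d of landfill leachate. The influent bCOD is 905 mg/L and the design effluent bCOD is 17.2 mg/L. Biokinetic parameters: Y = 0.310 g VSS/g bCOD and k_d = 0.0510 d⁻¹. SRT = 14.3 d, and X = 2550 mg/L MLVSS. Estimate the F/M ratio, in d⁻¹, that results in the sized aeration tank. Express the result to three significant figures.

F/M ≈ 0.398 d⁻¹

From the SRT design equation V = Y Q (S₀−S) θ_c / [X (1 + k_d θ_c)] = 0.310 × 77.9 × (905 − 17.2) × 14.3 / [2550 × (1 + 0.0510 × 14.3)] = 3.07×10^5 / 4410 = 69.52 m³.
F/M = Q·S₀ / (V·X) = 77.9 × 905 / (69.52 × 2550) = 0.3977 g bCOD·(g VSS·d)⁻¹.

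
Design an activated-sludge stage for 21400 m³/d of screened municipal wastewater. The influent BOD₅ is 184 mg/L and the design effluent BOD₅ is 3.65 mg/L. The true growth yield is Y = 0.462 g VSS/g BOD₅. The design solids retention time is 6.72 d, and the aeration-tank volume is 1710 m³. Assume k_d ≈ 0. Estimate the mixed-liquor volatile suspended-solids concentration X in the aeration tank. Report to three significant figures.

From V·X = Y·Q·(S₀ − S)·θ_c (decay neglected): X = 0.462 × 21400 × (184 − 3.65) × 6.72 / 1710 = 7007 mg/L.

X ≈ 7010 mg/L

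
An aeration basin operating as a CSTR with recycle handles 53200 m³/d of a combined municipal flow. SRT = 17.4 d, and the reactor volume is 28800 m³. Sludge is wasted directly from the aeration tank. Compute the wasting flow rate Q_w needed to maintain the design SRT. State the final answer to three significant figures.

For wasting at MLVSS concentration, Q_w = V/θ_c = 28800/17.4 = 1655 m³/d.

Q_w ≈ 1660 m³/d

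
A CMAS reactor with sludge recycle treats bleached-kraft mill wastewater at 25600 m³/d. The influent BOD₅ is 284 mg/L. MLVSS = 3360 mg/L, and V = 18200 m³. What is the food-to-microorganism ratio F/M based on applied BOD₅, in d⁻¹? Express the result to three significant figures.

F/M ≈ 0.119 d⁻¹

F/M = applied load / biomass = Q·S₀/(V·X) = 25600 × 284 / (18200 × 3360) = 0.1189 d⁻¹.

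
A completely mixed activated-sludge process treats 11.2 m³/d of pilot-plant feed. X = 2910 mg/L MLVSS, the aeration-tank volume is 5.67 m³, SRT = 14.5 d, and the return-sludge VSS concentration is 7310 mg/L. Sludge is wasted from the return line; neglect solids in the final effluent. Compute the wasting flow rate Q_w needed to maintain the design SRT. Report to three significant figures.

Q_w ≈ 0.156 m³/d

Q_w = (V·X)/(θ_c X_r) = 5.670 × 2910 / (14.5 × 7310) = 0.1557 m³/d.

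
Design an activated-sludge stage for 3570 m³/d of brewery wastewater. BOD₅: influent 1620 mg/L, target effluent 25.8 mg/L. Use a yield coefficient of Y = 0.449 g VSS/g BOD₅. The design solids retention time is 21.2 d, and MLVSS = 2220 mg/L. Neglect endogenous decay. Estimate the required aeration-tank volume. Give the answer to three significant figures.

V·X = Y·Q·ΔS·θ_c gives V = 0.449 × 3570 × (1620 − 25.8) × 21.2 / 2220 = 24403 m³.

V ≈ 24400 m³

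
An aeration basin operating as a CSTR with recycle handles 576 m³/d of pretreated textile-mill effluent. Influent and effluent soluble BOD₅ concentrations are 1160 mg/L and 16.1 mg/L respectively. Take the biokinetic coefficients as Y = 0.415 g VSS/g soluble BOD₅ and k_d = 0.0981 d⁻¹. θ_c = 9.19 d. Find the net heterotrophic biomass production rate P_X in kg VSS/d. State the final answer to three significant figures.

P_X ≈ 144 kg VSS/d

Observed yield with endogenous decay: Y_obs = Y / (1 + k_d·θ_c) = 0.415 / (1 + 0.0981 × 9.19) = 0.415 / 1.902 = 0.2182 g VSS/g soluble BOD₅.
ΔS = 1160 − 16.1 = 1144 mg/L, so the substrate removal rate is 576 × 1144/1000 = 658.9 kg soluble BOD₅/d.
Net biomass production P_X = Y_obs × Q·(S₀ − S) = 0.2182 × 658.9 = 143.8 kg VSS/d.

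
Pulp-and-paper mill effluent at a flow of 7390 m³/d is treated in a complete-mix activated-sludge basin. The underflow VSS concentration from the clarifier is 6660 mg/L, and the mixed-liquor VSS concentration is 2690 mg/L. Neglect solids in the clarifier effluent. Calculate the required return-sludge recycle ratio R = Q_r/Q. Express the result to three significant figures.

R ≈ 0.678

R = Q_r/Q = X/(X_r − X) = 2690 / (6660 − 2690) = 0.6776.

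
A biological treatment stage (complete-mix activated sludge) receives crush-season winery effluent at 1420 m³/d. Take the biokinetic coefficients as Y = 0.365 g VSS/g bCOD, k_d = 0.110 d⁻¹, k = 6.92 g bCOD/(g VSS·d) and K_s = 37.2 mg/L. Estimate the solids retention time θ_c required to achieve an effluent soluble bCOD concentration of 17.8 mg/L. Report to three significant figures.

θ_c ≈ 1.41 d

At the target effluent, Y k S/(K_s+S) = 0.365×6.92×17.8/55.00 = 0.8174 d⁻¹.
1/θ_c = 0.8174 − 0.110 = 0.7074 d⁻¹, so θ_c = 1.414 d.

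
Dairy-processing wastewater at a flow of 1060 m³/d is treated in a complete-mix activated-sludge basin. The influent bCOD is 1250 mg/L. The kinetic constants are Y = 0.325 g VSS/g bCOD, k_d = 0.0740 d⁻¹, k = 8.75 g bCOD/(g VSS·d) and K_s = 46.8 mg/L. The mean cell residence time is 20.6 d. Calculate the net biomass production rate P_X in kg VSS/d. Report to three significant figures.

For a completely mixed reactor with recycle the Lawrence–McCarty relation gives S = K_s·(1 + k_d·θ_c) / [θ_c·(Y·k − k_d) − 1] = 46.8 × (1 + 0.0740 × 20.6) / [20.6 × (0.325 × 8.75 − 0.0740) − 1] = 118.1 / 56.06 = 2.108 mg/L.
Observed yield with endogenous decay: Y_obs = Y / (1 + k_d·θ_c) = 0.325 / (1 + 0.0740 × 20.6) = 0.325 / 2.524 = 0.1287 g VSS/g bCOD.
Substrate removed = Q·(S₀ − S) = 1060 m³/d × (1250 − 2.11) g/m³ = 1.32×10^6 g/d = 1323 kg/d.
P_X = Y_obs · Q(S₀ − S) = 0.1287 × 1323 = 170.3 kg VSS/d.

P_X ≈ 170 kg VSS/d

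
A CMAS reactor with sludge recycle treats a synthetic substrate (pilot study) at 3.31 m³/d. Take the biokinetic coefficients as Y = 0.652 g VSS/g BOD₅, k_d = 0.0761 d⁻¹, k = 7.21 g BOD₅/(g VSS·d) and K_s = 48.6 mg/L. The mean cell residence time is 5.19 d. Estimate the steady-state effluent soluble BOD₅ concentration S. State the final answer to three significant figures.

From the Monod/SRT balance for a CMAS, S = K_s·(1+k_d θ_c)/[θ_c·(Y k − k_d) − 1] = 48.6 × (1 + 0.0761 × 5.19) / [5.19 × (0.652 × 7.21 − 0.0761) − 1] = 67.80 / 23.00 = 2.947 mg/L.

S ≈ 2.95 mg/L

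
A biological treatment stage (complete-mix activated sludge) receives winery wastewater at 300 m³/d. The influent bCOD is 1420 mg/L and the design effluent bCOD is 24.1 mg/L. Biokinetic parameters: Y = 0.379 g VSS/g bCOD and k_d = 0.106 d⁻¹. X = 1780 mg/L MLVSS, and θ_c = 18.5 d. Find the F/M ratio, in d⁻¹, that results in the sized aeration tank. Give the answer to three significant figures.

From the SRT design equation V = Y Q (S₀−S) θ_c / [X (1 + k_d θ_c)] = 0.379 × 300 × (1420 − 24.1) × 18.5 / [1780 × (1 + 0.106 × 18.5)] = 2.94×10^6 / 5271 = 557.1 m³.
Food-to-microorganism ratio F/M = Q S₀ / (V X) = 300 × 1420 / (557.1 × 1780) = 0.4296 d⁻¹.

F/M ≈ 0.430 d⁻¹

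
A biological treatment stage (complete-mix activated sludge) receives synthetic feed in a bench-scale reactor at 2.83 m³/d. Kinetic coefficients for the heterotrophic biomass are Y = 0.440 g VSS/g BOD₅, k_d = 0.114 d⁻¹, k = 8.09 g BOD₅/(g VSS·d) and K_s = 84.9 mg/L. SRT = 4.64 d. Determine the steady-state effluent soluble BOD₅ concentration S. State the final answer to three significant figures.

S ≈ 8.66 mg/L

Effluent substrate depends only on kinetics and SRT: S = K_s(1 + k_d θ_c) / [θ_c(Yk − k_d) − 1] = 84.9 × (1 + 0.114 × 4.64) / [4.64 × (0.440 × 8.09 − 0.114) − 1] = 129.8 / 14.99 = 8.661 mg/L.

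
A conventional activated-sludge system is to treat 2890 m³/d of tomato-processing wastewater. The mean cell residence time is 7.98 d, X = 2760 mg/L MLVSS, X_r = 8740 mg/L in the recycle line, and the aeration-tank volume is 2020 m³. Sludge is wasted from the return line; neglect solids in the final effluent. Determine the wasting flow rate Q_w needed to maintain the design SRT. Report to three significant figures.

θ_c = V·X/(Q_w·X_r) when wasting from the recycle, so Q_w = V·X/(θ_c·X_r) = 2020 × 2760 / (7.98 × 8740) = 79.94 m³/d.

Q_w ≈ 79.9 m³/d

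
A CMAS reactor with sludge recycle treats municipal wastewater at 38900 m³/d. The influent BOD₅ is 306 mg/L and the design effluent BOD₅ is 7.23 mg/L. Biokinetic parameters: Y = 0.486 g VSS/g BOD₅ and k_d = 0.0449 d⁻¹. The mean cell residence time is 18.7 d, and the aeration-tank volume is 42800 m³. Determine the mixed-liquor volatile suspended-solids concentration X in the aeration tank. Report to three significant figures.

X ≈ 1340 mg/L

Solving the biomass balance for X: X = Y Q (S₀−S) θ_c / [V (1+k_d θ_c)] = 0.486 × 38900 × (306 − 7.23) × 18.7 / [42800 × (1 + 0.0449 × 18.7)] = 1341 mg/L.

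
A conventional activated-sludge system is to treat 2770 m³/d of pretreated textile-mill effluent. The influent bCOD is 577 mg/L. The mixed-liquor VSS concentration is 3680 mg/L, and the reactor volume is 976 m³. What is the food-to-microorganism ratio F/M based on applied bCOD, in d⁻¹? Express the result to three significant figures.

F/M = Q·S₀ / (V·X) = 2770 × 577 / (976.0 × 3680) = 0.4450 g bCOD·(g VSS·d)⁻¹.

F/M ≈ 0.445 d⁻¹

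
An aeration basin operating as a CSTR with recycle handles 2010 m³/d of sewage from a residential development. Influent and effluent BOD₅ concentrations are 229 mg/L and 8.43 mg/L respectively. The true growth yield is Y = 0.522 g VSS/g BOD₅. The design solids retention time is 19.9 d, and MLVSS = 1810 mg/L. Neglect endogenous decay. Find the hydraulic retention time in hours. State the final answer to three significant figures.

With k_d = 0 the design equation reduces to V = Y Q (S₀−S) θ_c / X = 0.522 × 2010 × (229 − 8.43) × 19.9 / 1810 = 2544 m³.
Hydraulic retention time τ = V/Q = 2544 / 2010 = 1.266 d = 30.38 h.

τ ≈ 30.4 h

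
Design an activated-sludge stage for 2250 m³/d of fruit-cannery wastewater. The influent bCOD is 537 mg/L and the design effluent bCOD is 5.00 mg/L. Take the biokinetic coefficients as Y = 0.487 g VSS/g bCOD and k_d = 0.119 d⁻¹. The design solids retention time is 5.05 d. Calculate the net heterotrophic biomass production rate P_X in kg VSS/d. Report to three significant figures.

P_X ≈ 364 kg VSS/d

Correct the yield for decay: Y_obs = Y/(1 + k_d θ_c) = 0.487 / (1 + 0.119 × 5.05) = 0.487 / 1.601 = 0.3042.
ΔS = 537 − 5.00 = 532.0 mg/L, so the substrate removal rate is 2250 × 532.0/1000 = 1197 kg bCOD/d.
Net biomass production P_X = Y_obs × Q·(S₀ − S) = 0.3042 × 1197 = 364.1 kg VSS/d.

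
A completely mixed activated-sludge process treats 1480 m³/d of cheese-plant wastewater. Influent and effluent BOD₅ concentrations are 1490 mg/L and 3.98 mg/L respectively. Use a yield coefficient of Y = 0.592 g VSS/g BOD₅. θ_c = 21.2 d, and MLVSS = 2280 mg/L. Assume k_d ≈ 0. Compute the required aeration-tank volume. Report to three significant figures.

V ≈ 12100 m³

With k_d = 0 the design equation reduces to V = Y Q (S₀−S) θ_c / X = 0.592 × 1480 × (1490 − 3.98) × 21.2 / 2280 = 12106 m³.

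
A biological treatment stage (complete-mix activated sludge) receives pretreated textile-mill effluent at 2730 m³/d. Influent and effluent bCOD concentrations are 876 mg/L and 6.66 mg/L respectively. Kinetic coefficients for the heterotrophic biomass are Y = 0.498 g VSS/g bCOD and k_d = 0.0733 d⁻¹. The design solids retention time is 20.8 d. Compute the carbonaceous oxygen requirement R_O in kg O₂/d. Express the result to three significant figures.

Observed yield with endogenous decay: Y_obs = Y / (1 + k_d·θ_c) = 0.498 / (1 + 0.0733 × 20.8) = 0.498 / 2.525 = 0.1973 g VSS/g bCOD.
Substrate removed = Q·(S₀ − S) = 2730 m³/d × (876 − 6.66) g/m³ = 2.37×10^6 g/d = 2373 kg/d.
Net sludge production P_X = 0.1973 × 2373 = 468.1 kg VSS/d.
R_O = Q·(S₀ − S) − 1.42·P_X = 2373 − 1.42 × 468.1 = 1709 kg O₂/d.

R_O ≈ 1710 kg O₂/d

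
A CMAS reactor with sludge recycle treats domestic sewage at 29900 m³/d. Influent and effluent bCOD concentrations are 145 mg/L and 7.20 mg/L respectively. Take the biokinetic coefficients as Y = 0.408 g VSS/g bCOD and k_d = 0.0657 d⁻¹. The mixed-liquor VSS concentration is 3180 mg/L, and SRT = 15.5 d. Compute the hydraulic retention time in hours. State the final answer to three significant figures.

From the SRT design equation V = Y Q (S₀−S) θ_c / [X (1 + k_d θ_c)] = 0.408 × 29900 × (145 − 7.20) × 15.5 / [3180 × (1 + 0.0657 × 15.5)] = 2.61×10^7 / 6418 = 4060 m³.
Hydraulic retention time τ = V/Q = 4060 / 29900 = 0.1358 d = 3.259 h.

τ ≈ 3.26 h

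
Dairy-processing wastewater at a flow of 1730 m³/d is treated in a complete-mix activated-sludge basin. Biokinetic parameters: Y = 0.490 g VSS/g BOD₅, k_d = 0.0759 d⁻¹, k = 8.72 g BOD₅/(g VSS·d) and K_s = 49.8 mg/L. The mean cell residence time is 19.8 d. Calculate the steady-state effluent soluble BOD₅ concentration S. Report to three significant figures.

For a completely mixed reactor with recycle the Lawrence–McCarty relation gives S = K_s·(1 + k_d·θ_c) / [θ_c·(Y·k − k_d) − 1] = 49.8 × (1 + 0.0759 × 19.8) / [19.8 × (0.490 × 8.72 − 0.0759) − 1] = 124.6 / 82.10 = 1.518 mg/L.

S ≈ 1.52 mg/L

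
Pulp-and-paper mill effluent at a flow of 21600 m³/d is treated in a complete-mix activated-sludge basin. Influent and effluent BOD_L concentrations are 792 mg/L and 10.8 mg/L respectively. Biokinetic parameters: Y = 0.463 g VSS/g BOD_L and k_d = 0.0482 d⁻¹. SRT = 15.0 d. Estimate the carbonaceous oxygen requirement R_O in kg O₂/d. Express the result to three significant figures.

Y_obs = Y / (1 + k_d θ_c) = 0.463 / (1 + 0.0482 × 15.0) = 0.463 / 1.723 = 0.2687.
Q·(S₀ − S) = 21600 × (792 − 10.8) × 10⁻³ = 16874 kg/d removed.
Biomass synthesised: P_X = Y_obs × 16874 = 4534 kg VSS/d.
R_O = Q·ΔS − 1.42 P_X = 16874 − 6439 = 10435 kg O₂/d.

R_O ≈ 10400 kg O₂/d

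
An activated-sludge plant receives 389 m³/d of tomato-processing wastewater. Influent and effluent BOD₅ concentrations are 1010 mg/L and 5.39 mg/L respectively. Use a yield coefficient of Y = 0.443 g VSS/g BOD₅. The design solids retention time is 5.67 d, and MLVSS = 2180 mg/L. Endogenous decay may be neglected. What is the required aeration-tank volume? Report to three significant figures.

Biomass mass balance (decay neglected): V·X = Y·Q·(S₀ − S)·θ_c, so V = 0.443 × 389 × (1010 − 5.39) × 5.67 / 2180 = 450.3 m³.

V ≈ 450 m³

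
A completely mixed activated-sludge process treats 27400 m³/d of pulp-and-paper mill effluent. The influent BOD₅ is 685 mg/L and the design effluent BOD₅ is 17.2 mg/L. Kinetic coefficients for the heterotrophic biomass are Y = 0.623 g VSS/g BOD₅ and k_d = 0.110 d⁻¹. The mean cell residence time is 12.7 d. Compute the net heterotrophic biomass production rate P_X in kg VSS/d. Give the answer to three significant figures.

The observed yield is Y_obs = Y/(1 + k_d·θ_c) = 0.623 / (1 + 0.110 × 12.7) = 0.623 / 2.397 = 0.2599 g VSS per g BOD₅ removed.
ΔS = 685 − 17.2 = 667.8 mg/L, so the substrate removal rate is 27400 × 667.8/1000 = 18298 kg BOD₅/d.
P_X = Y_obs · Q(S₀ − S) = 0.2599 × 18298 = 4756 kg VSS/d.

P_X ≈ 4760 kg VSS/d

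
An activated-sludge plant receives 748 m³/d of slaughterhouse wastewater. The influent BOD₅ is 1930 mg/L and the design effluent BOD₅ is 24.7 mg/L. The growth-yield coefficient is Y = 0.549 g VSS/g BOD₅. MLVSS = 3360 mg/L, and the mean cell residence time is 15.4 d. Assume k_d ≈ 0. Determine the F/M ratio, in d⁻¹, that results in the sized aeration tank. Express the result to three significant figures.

F/M ≈ 0.120 d⁻¹

With k_d = 0 the design equation reduces to V = Y Q (S₀−S) θ_c / X = 0.549 × 748 × (1930 − 24.7) × 15.4 / 3360 = 3586 m³.
Food-to-microorganism ratio F/M = Q S₀ / (V X) = 748 × 1930 / (3586 × 3360) = 0.1198 d⁻¹.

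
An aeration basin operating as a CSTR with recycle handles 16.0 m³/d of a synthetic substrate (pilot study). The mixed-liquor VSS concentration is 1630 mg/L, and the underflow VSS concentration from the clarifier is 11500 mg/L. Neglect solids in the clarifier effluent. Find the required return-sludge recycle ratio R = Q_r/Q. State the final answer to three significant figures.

Solids balance on the clarifier gives (1+R)X = R·X_r, so R = X/(X_r − X) = 1630 / (11500 − 1630) = 0.1651.

R ≈ 0.165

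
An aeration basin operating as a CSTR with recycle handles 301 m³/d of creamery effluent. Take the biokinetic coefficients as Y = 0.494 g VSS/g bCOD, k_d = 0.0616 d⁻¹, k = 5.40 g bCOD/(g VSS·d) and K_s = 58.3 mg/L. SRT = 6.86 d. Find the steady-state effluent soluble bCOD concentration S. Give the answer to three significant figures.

Effluent substrate depends only on kinetics and SRT: S = K_s(1 + k_d θ_c) / [θ_c(Yk − k_d) − 1] = 58.3 × (1 + 0.0616 × 6.86) / [6.86 × (0.494 × 5.40 − 0.0616) − 1] = 82.94 / 16.88 = 4.914 mg/L.

S ≈ 4.91 mg/L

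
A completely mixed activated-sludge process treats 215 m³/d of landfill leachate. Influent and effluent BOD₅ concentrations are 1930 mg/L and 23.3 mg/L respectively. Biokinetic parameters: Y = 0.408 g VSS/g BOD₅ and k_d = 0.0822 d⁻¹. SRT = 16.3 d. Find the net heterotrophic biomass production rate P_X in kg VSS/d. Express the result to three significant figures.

Correct the yield for decay: Y_obs = Y/(1 + k_d θ_c) = 0.408 / (1 + 0.0822 × 16.3) = 0.408 / 2.340 = 0.1744.
Substrate removed = Q·(S₀ − S) = 215 m³/d × (1930 − 23.3) g/m³ = 4.1×10^5 g/d = 409.9 kg/d.
Net biomass production P_X = Y_obs × Q·(S₀ − S) = 0.1744 × 409.9 = 71.48 kg VSS/d.

P_X ≈ 71.5 kg VSS/d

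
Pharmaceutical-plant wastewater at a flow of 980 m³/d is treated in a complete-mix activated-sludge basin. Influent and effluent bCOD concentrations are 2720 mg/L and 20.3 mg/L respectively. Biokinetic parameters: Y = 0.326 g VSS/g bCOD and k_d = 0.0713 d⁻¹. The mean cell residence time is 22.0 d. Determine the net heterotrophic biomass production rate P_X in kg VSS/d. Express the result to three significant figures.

P_X ≈ 336 kg VSS/d

Observed yield with endogenous decay: Y_obs = Y / (1 + k_d·θ_c) = 0.326 / (1 + 0.0713 × 22.0) = 0.326 / 2.569 = 0.1269 g VSS/g bCOD.
Q·(S₀ − S) = 980 × (2720 − 20.3) × 10⁻³ = 2646 kg/d removed.
So the net sludge growth is P_X = 0.1269 × 2646 = 335.8 kg VSS/d.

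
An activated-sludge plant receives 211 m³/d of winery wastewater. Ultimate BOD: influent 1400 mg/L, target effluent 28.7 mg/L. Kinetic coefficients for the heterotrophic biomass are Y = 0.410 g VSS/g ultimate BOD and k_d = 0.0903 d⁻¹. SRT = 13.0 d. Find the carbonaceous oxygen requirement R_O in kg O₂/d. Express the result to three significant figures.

Y_obs = Y / (1 + k_d θ_c) = 0.410 / (1 + 0.0903 × 13.0) = 0.410 / 2.174 = 0.1886.
Q·(S₀ − S) = 211 × (1400 − 28.7) × 10⁻³ = 289.3 kg/d removed.
Biomass synthesised: P_X = Y_obs × 289.3 = 54.57 kg VSS/d.
R_O = Q·ΔS − 1.42 P_X = 289.3 − 77.49 = 211.9 kg O₂/d.

R_O ≈ 212 kg O₂/d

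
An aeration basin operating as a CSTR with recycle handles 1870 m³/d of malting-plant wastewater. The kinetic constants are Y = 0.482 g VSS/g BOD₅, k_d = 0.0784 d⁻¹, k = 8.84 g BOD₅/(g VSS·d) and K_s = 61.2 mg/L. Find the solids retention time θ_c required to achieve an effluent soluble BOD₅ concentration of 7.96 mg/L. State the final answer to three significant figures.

θ_c ≈ 2.43 d

Specific growth rate at S = 7.96 mg/L: μ = YkS/(K_s+S) = 0.482·8.84·7.96/(61.2+7.96) = 0.4904 d⁻¹.
1/θ_c = 0.4904 − 0.0784 = 0.4120 d⁻¹, so θ_c = 2.427 d.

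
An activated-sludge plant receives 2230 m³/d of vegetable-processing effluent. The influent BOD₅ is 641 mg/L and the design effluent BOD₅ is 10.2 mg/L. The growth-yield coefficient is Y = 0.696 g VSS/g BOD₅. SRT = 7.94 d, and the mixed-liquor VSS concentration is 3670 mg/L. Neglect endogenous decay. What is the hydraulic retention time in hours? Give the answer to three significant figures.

Biomass mass balance (decay neglected): V·X = Y·Q·(S₀ − S)·θ_c, so V = 0.696 × 2230 × (641 − 10.2) × 7.94 / 3670 = 2118 m³.
Hydraulic retention time τ = V/Q = 2118 / 2230 = 0.9499 d = 22.80 h.

τ ≈ 22.8 h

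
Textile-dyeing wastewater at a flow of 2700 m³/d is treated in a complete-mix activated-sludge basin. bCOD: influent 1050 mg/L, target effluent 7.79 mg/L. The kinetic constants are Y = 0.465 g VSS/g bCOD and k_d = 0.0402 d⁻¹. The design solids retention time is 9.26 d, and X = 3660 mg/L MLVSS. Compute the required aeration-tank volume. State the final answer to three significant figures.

V ≈ 2410 m³

Rearranging the biomass balance for a CMAS with decay, V = Y·Q·ΔS·θ_c / [X·(1+k_d θ_c)] = 0.465 × 2700 × (1050 − 7.79) × 9.26 / [3660 × (1 + 0.0402 × 9.26)] = 1.21×10^7 / 5022 = 2413 m³.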